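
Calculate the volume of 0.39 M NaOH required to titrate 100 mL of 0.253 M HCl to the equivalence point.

At equivalence: moles acid = moles base. moles HCl = 0.253 × 100/1000 = 0.0253 mol. V_base = moles / 0.39 × 1000 = 64.9 mL.

V_{base} = 64.9 mL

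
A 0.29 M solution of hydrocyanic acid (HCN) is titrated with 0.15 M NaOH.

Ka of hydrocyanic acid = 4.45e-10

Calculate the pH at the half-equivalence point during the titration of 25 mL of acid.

At half-equivalence [HA] = [A⁻], so Henderson-Hasselbalch gives pH = pKa = -log(4.45e-10) = 9.35.

pH = pKa = 9.35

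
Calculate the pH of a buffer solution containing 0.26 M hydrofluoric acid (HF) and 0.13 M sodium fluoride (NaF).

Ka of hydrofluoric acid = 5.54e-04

pKa = -log(5.54e-04) = 3.26. pH = pKa + log([A⁻]/[HA]) = 3.26 + log(0.13/0.26)

pH = 2.96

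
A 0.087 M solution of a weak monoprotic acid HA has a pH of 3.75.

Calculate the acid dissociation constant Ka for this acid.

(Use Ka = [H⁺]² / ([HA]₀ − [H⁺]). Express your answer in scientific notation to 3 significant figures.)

[H⁺] = 10^(−pH) = 10^(−3.75) = 1.778e-04 M. For HA ⇌ H⁺ + A⁻, Ka = [H⁺][A⁻]/[HA] = [H⁺]² / ([HA]₀ − [H⁺]) = (1.778e-04)² / (0.087 − 1.778e-04) = 3.64e-07.

K_a = 3.64e-07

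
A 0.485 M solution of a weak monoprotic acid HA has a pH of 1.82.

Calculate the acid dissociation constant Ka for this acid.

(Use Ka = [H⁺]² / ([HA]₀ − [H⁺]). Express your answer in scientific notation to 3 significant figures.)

[H⁺] = 10^(−pH) = 10^(−1.82) = 1.514e-02 M. For HA ⇌ H⁺ + A⁻, Ka = [H⁺][A⁻]/[HA] = [H⁺]² / ([HA]₀ − [H⁺]) = (1.514e-02)² / (0.485 − 1.514e-02) = 4.88e-04.

K_a = 4.88e-04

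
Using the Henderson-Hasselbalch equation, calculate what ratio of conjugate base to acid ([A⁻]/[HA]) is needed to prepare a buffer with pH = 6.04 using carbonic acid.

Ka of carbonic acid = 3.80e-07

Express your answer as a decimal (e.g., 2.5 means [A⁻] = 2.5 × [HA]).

pKa = -log(3.80e-07) = 6.4202. pH = pKa + log([A⁻]/[HA]), so log([A⁻]/[HA]) = pH − pKa = 6.04 − 6.4202 = -0.3802. [A⁻]/[HA] = 10^(-0.3802) = 0.417

[A⁻]/[HA] = 0.417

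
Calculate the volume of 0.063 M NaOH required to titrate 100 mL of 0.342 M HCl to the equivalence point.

At equivalence: moles acid = moles base. moles HCl = 0.342 × 100/1000 = 0.0342 mol. V_base = moles / 0.063 × 1000 = 542.9 mL.

V_{base} = 542.9 mL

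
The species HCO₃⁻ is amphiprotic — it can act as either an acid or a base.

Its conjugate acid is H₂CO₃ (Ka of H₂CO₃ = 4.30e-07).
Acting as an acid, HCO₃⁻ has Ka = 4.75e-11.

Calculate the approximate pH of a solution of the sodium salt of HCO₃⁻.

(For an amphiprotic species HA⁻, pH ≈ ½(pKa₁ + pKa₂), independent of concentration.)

pKa₁ = -log(4.30e-07) = 6.37; pKa₂ = -log(4.75e-11) = 10.32. For an amphiprotic species, pH ≈ ½(pKa₁ + pKa₂) = ½(6.37 + 10.32) = 8.34.

pH = 8.34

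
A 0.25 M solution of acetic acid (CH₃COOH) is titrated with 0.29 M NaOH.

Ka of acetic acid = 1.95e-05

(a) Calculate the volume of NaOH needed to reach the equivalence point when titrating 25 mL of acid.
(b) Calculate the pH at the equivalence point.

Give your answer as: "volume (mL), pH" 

moles acid = 0.25 × 25/1000 = 0.00625 mol; V_base = moles/0.29 × 1000 = 21.6 mL. At equivalence only the conjugate base is present: [A⁻] = 0.00625/0.047 = 1.3426e-01 M. Kb = Kw/Ka = 5.13e-10; [OH⁻] = √(Kb × [A⁻]) = 8.2976e-06; pOH = 5.08; pH = 14 - pOH = 8.92.

V = 21.6 mL, pH = 8.92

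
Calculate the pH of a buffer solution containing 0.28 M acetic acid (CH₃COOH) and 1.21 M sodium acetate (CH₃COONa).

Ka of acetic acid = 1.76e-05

pKa = -log(1.76e-05) = 4.75. pH = pKa + log([A⁻]/[HA]) = 4.75 + log(1.21/0.28)

pH = 5.39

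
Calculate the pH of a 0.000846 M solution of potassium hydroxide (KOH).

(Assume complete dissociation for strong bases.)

[OH⁻] = 0.000846 M for strong base. pOH = -log[OH⁻] = 3.07, pH = 14 - pOH

pH = 10.93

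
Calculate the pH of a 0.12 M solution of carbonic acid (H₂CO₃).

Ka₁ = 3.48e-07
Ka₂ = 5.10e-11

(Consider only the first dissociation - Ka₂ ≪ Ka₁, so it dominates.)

First dissociation dominates. From Ka₁ = [H⁺][HA⁻]/[H₂A], x² + Ka₁·x − Ka₁·C = 0 with C = 0.12 M and Ka₁ = 3.48e-07. Solving: [H⁺] = (−Ka₁ + √(Ka₁² + 4·Ka₁·C)) / 2 = 2.0418e-04 M. pH = -log(2.0418e-04) = 3.69.

pH = 3.69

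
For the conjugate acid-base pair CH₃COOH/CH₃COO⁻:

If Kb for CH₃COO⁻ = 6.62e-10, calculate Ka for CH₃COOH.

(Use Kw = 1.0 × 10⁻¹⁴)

For a conjugate pair Ka × Kb = Kw, so Ka = Kw/Kb = 1.0 × 10⁻¹⁴ / 6.62e-10 = 1.51e-05.

K_a = 1.51e-05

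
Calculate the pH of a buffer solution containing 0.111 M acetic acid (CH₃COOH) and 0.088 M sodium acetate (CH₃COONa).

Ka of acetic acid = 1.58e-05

pKa = -log(1.58e-05) = 4.80. pH = pKa + log([A⁻]/[HA]) = 4.80 + log(0.088/0.111)

pH = 4.70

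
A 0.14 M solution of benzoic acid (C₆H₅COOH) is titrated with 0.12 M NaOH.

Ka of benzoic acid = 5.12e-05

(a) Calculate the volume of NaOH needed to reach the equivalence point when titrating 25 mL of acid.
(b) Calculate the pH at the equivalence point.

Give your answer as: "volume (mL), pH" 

moles acid = 0.14 × 25/1000 = 0.0035 mol; V_base = moles/0.12 × 1000 = 29.2 mL. At equivalence only the conjugate base is present: [A⁻] = 0.0035/0.054 = 6.4615e-02 M. Kb = Kw/Ka = 1.95e-10; [OH⁻] = √(Kb × [A⁻]) = 3.5525e-06; pOH = 5.45; pH = 14 - pOH = 8.55.

V = 29.2 mL, pH = 8.55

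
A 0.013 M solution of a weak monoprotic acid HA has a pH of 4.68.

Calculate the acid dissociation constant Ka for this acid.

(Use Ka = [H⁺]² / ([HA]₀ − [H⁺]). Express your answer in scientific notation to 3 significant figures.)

[H⁺] = 10^(−pH) = 10^(−4.68) = 2.089e-05 M. For HA ⇌ H⁺ + A⁻, Ka = [H⁺][A⁻]/[HA] = [H⁺]² / ([HA]₀ − [H⁺]) = (2.089e-05)² / (0.013 − 2.089e-05) = 3.36e-08.

K_a = 3.36e-08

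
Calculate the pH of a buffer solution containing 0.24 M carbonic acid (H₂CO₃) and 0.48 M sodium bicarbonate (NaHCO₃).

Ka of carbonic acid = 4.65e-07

pKa = -log(4.65e-07) = 6.33. pH = pKa + log([A⁻]/[HA]) = 6.33 + log(0.48/0.24)

pH = 6.63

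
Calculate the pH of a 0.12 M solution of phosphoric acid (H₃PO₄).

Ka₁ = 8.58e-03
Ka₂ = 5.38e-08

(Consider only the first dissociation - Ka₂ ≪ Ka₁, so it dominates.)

First dissociation dominates. From Ka₁ = [H⁺][HA⁻]/[H₂A], x² + Ka₁·x − Ka₁·C = 0 with C = 0.12 M and Ka₁ = 8.58e-03. Solving: [H⁺] = (−Ka₁ + √(Ka₁² + 4·Ka₁·C)) / 2 = 2.8083e-02 M. pH = -log(2.8083e-02) = 1.55.

pH = 1.55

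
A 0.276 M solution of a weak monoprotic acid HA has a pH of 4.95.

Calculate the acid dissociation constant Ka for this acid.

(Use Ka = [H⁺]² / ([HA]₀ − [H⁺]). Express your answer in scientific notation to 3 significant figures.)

[H⁺] = 10^(−pH) = 10^(−4.95) = 1.122e-05 M. For HA ⇌ H⁺ + A⁻, Ka = [H⁺][A⁻]/[HA] = [H⁺]² / ([HA]₀ − [H⁺]) = (1.122e-05)² / (0.276 − 1.122e-05) = 4.56e-10.

K_a = 4.56e-10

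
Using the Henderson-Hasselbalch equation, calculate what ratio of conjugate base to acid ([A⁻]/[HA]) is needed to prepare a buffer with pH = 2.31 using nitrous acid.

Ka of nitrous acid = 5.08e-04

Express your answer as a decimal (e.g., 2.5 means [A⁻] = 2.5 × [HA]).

pKa = -log(5.08e-04) = 3.2941. pH = pKa + log([A⁻]/[HA]), so log([A⁻]/[HA]) = pH − pKa = 2.31 − 3.2941 = -0.9841. [A⁻]/[HA] = 10^(-0.9841) = 0.104

[A⁻]/[HA] = 0.104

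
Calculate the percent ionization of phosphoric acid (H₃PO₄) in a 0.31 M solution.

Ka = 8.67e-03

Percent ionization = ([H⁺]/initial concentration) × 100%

Using Ka equilibrium: x² + Ka×x - Ka×C = 0. Solving: [H⁺] = 4.7689e-02. Percent = (4.7689e-02/0.31) × 100

Percent ionization = 15.4%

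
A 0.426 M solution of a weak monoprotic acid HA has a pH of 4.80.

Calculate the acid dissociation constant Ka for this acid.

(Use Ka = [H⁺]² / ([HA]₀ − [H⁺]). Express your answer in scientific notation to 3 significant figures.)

[H⁺] = 10^(−pH) = 10^(−4.80) = 1.585e-05 M. For HA ⇌ H⁺ + A⁻, Ka = [H⁺][A⁻]/[HA] = [H⁺]² / ([HA]₀ − [H⁺]) = (1.585e-05)² / (0.426 − 1.585e-05) = 5.90e-10.

K_a = 5.90e-10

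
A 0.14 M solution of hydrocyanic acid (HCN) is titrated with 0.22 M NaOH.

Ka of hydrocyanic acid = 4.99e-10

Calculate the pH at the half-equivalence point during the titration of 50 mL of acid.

At half-equivalence [HA] = [A⁻], so Henderson-Hasselbalch gives pH = pKa = -log(4.99e-10) = 9.30.

pH = pKa = 9.30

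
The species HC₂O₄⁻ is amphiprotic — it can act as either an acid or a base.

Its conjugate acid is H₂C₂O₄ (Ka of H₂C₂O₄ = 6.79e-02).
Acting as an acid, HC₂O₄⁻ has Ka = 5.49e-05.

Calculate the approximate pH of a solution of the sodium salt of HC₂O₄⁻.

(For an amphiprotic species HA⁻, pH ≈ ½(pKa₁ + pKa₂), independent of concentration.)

pKa₁ = -log(6.79e-02) = 1.17; pKa₂ = -log(5.49e-05) = 4.26. For an amphiprotic species, pH ≈ ½(pKa₁ + pKa₂) = ½(1.17 + 4.26) = 2.71.

pH = 2.71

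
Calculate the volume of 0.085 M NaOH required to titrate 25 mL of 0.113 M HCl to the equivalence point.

At equivalence: moles acid = moles base. moles HCl = 0.113 × 25/1000 = 0.002825 mol. V_base = moles / 0.085 × 1000 = 33.2 mL.

V_{base} = 33.2 mL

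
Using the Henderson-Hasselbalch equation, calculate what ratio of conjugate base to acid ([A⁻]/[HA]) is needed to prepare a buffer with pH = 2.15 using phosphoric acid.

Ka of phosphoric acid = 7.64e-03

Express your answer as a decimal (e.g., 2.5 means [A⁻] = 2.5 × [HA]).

pKa = -log(7.64e-03) = 2.1169. pH = pKa + log([A⁻]/[HA]), so log([A⁻]/[HA]) = pH − pKa = 2.15 − 2.1169 = 0.0331. [A⁻]/[HA] = 10^(0.0331) = 1.08

[A⁻]/[HA] = 1.08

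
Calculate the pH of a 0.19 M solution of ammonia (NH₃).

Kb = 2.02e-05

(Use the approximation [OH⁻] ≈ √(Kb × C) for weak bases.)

[OH⁻] = √(Kb × C) = √(2.02e-05 × 0.19) = 1.9591e-03. pOH = 2.71, pH = 14 - pOH

pH = 11.29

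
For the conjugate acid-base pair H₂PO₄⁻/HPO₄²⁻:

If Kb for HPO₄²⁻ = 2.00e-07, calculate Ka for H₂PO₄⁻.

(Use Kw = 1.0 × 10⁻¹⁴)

For a conjugate pair Ka × Kb = Kw, so Ka = Kw/Kb = 1.0 × 10⁻¹⁴ / 2.00e-07 = 5.00e-08.

K_a = 5.00e-08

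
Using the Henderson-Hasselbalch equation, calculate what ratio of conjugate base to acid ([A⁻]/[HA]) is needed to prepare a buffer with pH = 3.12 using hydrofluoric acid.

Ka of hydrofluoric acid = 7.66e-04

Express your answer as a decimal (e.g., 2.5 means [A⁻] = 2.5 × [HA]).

pKa = -log(7.66e-04) = 3.1158. pH = pKa + log([A⁻]/[HA]), so log([A⁻]/[HA]) = pH − pKa = 3.12 − 3.1158 = 0.0042. [A⁻]/[HA] = 10^(0.0042) = 1.01

[A⁻]/[HA] = 1.01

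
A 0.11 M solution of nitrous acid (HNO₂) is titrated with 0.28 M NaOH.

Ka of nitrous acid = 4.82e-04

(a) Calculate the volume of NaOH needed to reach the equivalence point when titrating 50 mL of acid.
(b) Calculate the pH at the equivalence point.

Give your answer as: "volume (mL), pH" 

moles acid = 0.11 × 50/1000 = 0.0055 mol; V_base = moles/0.28 × 1000 = 19.6 mL. At equivalence only the conjugate base is present: [A⁻] = 0.0055/0.070 = 7.8974e-02 M. Kb = Kw/Ka = 2.07e-11; [OH⁻] = √(Kb × [A⁻]) = 1.2800e-06; pOH = 5.89; pH = 14 - pOH = 8.11.

V = 19.6 mL, pH = 8.11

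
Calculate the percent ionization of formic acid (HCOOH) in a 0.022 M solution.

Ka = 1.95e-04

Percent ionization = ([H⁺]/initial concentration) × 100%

Using Ka equilibrium: x² + Ka×x - Ka×C = 0. Solving: [H⁺] = 1.9760e-03. Percent = (1.9760e-03/0.022) × 100

Percent ionization = 8.98%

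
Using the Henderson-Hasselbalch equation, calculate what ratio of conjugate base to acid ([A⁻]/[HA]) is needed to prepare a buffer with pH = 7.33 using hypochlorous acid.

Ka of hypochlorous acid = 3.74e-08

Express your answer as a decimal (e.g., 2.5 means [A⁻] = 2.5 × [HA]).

pKa = -log(3.74e-08) = 7.4271. pH = pKa + log([A⁻]/[HA]), so log([A⁻]/[HA]) = pH − pKa = 7.33 − 7.4271 = -0.0971. [A⁻]/[HA] = 10^(-0.0971) = 0.800

[A⁻]/[HA] = 0.800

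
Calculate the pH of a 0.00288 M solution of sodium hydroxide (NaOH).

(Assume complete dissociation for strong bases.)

[OH⁻] = 0.00288 M for strong base. pOH = -log[OH⁻] = 2.54, pH = 14 - pOH

pH = 11.46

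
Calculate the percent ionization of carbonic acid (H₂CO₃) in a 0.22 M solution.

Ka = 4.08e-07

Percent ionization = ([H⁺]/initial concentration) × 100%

Using Ka equilibrium: x² + Ka×x - Ka×C = 0. Solving: [H⁺] = 2.9940e-04. Percent = (2.9940e-04/0.22) × 100

Percent ionization = 0.136%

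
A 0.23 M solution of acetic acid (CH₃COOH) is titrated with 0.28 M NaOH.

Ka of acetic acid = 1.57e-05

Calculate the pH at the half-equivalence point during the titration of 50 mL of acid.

At half-equivalence [HA] = [A⁻], so Henderson-Hasselbalch gives pH = pKa = -log(1.57e-05) = 4.80.

pH = pKa = 4.80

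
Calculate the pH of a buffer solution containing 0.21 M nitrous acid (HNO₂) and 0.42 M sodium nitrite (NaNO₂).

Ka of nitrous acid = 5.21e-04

pKa = -log(5.21e-04) = 3.28. pH = pKa + log([A⁻]/[HA]) = 3.28 + log(0.42/0.21)

pH = 3.58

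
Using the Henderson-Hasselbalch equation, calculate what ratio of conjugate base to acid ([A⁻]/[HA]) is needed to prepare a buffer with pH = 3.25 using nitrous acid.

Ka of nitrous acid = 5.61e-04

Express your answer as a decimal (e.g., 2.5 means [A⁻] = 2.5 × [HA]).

pKa = -log(5.61e-04) = 3.2510. pH = pKa + log([A⁻]/[HA]), so log([A⁻]/[HA]) = pH − pKa = 3.25 − 3.2510 = -0.0010. [A⁻]/[HA] = 10^(-0.0010) = 0.998

[A⁻]/[HA] = 0.998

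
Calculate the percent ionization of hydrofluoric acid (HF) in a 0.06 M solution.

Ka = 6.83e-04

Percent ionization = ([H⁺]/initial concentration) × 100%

Using Ka equilibrium: x² + Ka×x - Ka×C = 0. Solving: [H⁺] = 6.0692e-03. Percent = (6.0692e-03/0.06) × 100

Percent ionization = 10.1%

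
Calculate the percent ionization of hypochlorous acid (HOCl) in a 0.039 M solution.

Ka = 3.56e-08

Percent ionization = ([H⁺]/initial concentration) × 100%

Using Ka equilibrium: x² + Ka×x - Ka×C = 0. Solving: [H⁺] = 3.7243e-05. Percent = (3.7243e-05/0.039) × 100

Percent ionization = 0.0955%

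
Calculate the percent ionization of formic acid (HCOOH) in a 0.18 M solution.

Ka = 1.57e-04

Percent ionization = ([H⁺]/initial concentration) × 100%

Using Ka equilibrium: x² + Ka×x - Ka×C = 0. Solving: [H⁺] = 5.2381e-03. Percent = (5.2381e-03/0.18) × 100

Percent ionization = 2.91%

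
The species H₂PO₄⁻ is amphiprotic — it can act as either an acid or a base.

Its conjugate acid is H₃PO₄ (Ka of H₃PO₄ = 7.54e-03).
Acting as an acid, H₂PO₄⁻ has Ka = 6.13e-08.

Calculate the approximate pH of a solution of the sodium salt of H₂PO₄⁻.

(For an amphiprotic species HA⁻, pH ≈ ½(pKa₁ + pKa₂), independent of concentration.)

pKa₁ = -log(7.54e-03) = 2.12; pKa₂ = -log(6.13e-08) = 7.21. For an amphiprotic species, pH ≈ ½(pKa₁ + pKa₂) = ½(2.12 + 7.21) = 4.67.

pH = 4.67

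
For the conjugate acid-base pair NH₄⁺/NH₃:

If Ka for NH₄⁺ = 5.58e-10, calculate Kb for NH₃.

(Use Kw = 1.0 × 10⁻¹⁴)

For a conjugate pair Ka × Kb = Kw, so Kb = Kw/Ka = 1.0 × 10⁻¹⁴ / 5.58e-10 = 1.79e-05.

K_b = 1.79e-05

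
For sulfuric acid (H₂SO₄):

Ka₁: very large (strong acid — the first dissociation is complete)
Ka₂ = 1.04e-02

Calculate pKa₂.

pKa₂ = -log(Ka₂) = -log(1.04e-02) = 1.98.

pK_{a2} = 1.98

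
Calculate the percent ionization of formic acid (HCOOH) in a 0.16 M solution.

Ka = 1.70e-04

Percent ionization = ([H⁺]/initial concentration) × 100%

Using Ka equilibrium: x² + Ka×x - Ka×C = 0. Solving: [H⁺] = 5.1311e-03. Percent = (5.1311e-03/0.16) × 100

Percent ionization = 3.21%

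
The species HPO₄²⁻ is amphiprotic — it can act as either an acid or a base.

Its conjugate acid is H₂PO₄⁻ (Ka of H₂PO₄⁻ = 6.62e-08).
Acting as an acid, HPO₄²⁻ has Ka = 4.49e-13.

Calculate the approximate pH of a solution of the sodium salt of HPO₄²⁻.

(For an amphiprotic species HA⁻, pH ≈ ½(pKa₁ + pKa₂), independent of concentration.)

pKa₁ = -log(6.62e-08) = 7.18; pKa₂ = -log(4.49e-13) = 12.35. For an amphiprotic species, pH ≈ ½(pKa₁ + pKa₂) = ½(7.18 + 12.35) = 9.76.

pH = 9.76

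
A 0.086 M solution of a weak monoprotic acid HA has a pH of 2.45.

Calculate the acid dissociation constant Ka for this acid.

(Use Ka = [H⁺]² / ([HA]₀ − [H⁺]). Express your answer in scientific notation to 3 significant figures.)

[H⁺] = 10^(−pH) = 10^(−2.45) = 3.548e-03 M. For HA ⇌ H⁺ + A⁻, Ka = [H⁺][A⁻]/[HA] = [H⁺]² / ([HA]₀ − [H⁺]) = (3.548e-03)² / (0.086 − 3.548e-03) = 1.53e-04.

K_a = 1.53e-04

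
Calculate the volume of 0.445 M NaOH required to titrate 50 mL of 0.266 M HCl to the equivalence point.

At equivalence: moles acid = moles base. moles HCl = 0.266 × 50/1000 = 0.0133 mol. V_base = moles / 0.445 × 1000 = 29.9 mL.

V_{base} = 29.9 mL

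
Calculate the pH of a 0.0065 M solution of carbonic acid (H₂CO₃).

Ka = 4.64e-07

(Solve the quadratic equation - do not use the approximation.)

x² + Ka×x - Ka×C = 0. Using quadratic formula: [H⁺] = 5.4687e-05

pH = 4.26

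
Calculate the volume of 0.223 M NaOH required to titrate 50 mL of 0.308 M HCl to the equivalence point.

At equivalence: moles acid = moles base. moles HCl = 0.308 × 50/1000 = 0.0154 mol. V_base = moles / 0.223 × 1000 = 69.1 mL.

V_{base} = 69.1 mL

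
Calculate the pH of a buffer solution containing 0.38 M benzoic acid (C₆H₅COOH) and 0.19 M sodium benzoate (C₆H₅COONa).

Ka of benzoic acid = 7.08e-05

pKa = -log(7.08e-05) = 4.15. pH = pKa + log([A⁻]/[HA]) = 4.15 + log(0.19/0.38)

pH = 3.85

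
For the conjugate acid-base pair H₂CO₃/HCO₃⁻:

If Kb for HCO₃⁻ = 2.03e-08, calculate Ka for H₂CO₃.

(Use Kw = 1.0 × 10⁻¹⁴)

For a conjugate pair Ka × Kb = Kw, so Ka = Kw/Kb = 1.0 × 10⁻¹⁴ / 2.03e-08 = 4.93e-07.

K_a = 4.93e-07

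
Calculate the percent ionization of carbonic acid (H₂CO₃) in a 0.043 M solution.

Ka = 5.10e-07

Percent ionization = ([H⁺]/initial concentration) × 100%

Using Ka equilibrium: x² + Ka×x - Ka×C = 0. Solving: [H⁺] = 1.4783e-04. Percent = (1.4783e-04/0.043) × 100

Percent ionization = 0.344%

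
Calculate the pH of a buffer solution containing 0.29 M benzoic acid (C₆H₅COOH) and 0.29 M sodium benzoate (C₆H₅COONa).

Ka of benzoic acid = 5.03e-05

pKa = -log(5.03e-05) = 4.30. pH = pKa + log([A⁻]/[HA]) = 4.30 + log(0.29/0.29)

pH = 4.30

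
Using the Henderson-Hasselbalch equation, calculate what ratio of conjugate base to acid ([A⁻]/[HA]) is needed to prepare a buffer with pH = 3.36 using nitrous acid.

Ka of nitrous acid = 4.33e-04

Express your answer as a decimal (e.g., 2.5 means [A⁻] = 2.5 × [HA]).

pKa = -log(4.33e-04) = 3.3635. pH = pKa + log([A⁻]/[HA]), so log([A⁻]/[HA]) = pH − pKa = 3.36 − 3.3635 = -0.0035. [A⁻]/[HA] = 10^(-0.0035) = 0.992

[A⁻]/[HA] = 0.992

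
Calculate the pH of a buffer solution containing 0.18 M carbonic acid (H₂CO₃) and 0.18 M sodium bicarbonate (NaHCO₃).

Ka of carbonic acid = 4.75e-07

pKa = -log(4.75e-07) = 6.32. pH = pKa + log([A⁻]/[HA]) = 6.32 + log(0.18/0.18)

pH = 6.32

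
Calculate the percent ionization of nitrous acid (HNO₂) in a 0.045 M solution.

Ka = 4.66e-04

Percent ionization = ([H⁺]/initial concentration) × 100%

Using Ka equilibrium: x² + Ka×x - Ka×C = 0. Solving: [H⁺] = 4.3522e-03. Percent = (4.3522e-03/0.045) × 100

Percent ionization = 9.67%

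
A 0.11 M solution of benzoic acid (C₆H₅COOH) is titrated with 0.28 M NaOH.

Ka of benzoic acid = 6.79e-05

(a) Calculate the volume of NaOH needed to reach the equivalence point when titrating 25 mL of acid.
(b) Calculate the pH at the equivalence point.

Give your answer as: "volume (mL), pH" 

moles acid = 0.11 × 25/1000 = 0.00275 mol; V_base = moles/0.28 × 1000 = 9.8 mL. At equivalence only the conjugate base is present: [A⁻] = 0.00275/0.035 = 7.8974e-02 M. Kb = Kw/Ka = 1.47e-10; [OH⁻] = √(Kb × [A⁻]) = 3.4104e-06; pOH = 5.47; pH = 14 - pOH = 8.53.

V = 9.8 mL, pH = 8.53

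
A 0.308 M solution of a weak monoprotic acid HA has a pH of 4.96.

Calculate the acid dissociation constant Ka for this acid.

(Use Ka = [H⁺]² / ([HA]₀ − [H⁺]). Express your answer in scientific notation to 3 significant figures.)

[H⁺] = 10^(−pH) = 10^(−4.96) = 1.096e-05 M. For HA ⇌ H⁺ + A⁻, Ka = [H⁺][A⁻]/[HA] = [H⁺]² / ([HA]₀ − [H⁺]) = (1.096e-05)² / (0.308 − 1.096e-05) = 3.90e-10.

K_a = 3.90e-10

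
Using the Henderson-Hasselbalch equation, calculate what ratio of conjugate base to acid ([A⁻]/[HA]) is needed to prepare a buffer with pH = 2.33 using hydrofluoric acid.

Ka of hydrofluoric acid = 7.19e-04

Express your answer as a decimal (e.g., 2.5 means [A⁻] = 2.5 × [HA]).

pKa = -log(7.19e-04) = 3.1433. pH = pKa + log([A⁻]/[HA]), so log([A⁻]/[HA]) = pH − pKa = 2.33 − 3.1433 = -0.8133. [A⁻]/[HA] = 10^(-0.8133) = 0.154

[A⁻]/[HA] = 0.154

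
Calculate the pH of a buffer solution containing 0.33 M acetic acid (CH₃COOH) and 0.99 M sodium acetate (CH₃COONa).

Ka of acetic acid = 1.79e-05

pKa = -log(1.79e-05) = 4.75. pH = pKa + log([A⁻]/[HA]) = 4.75 + log(0.99/0.33)

pH = 5.22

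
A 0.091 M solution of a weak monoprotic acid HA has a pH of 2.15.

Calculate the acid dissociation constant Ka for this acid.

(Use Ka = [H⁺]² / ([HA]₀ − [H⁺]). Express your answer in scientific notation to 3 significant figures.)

[H⁺] = 10^(−pH) = 10^(−2.15) = 7.079e-03 M. For HA ⇌ H⁺ + A⁻, Ka = [H⁺][A⁻]/[HA] = [H⁺]² / ([HA]₀ − [H⁺]) = (7.079e-03)² / (0.091 − 7.079e-03) = 5.97e-04.

K_a = 5.97e-04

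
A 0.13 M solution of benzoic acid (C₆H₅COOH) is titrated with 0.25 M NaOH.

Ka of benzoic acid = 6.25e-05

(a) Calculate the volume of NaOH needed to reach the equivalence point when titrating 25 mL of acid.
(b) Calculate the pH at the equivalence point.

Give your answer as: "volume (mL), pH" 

moles acid = 0.13 × 25/1000 = 0.00325 mol; V_base = moles/0.25 × 1000 = 13.0 mL. At equivalence only the conjugate base is present: [A⁻] = 0.00325/0.038 = 8.5526e-02 M. Kb = Kw/Ka = 1.60e-10; [OH⁻] = √(Kb × [A⁻]) = 3.6992e-06; pOH = 5.43; pH = 14 - pOH = 8.57.

V = 13.0 mL, pH = 8.57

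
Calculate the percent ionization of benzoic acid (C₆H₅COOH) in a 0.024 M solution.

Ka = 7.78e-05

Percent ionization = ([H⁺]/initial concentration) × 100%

Using Ka equilibrium: x² + Ka×x - Ka×C = 0. Solving: [H⁺] = 1.3281e-03. Percent = (1.3281e-03/0.024) × 100

Percent ionization = 5.53%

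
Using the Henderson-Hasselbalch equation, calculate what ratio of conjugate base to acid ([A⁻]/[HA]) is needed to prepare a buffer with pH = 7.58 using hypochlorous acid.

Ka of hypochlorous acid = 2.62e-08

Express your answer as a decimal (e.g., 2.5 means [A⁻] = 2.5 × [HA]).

pKa = -log(2.62e-08) = 7.5817. pH = pKa + log([A⁻]/[HA]), so log([A⁻]/[HA]) = pH − pKa = 7.58 − 7.5817 = -0.0017. [A⁻]/[HA] = 10^(-0.0017) = 0.996

[A⁻]/[HA] = 0.996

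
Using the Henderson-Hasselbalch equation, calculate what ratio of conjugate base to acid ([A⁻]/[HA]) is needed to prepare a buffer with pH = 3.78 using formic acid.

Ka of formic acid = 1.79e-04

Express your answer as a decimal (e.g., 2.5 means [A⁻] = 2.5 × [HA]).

pKa = -log(1.79e-04) = 3.7471. pH = pKa + log([A⁻]/[HA]), so log([A⁻]/[HA]) = pH − pKa = 3.78 − 3.7471 = 0.0329. [A⁻]/[HA] = 10^(0.0329) = 1.08

[A⁻]/[HA] = 1.08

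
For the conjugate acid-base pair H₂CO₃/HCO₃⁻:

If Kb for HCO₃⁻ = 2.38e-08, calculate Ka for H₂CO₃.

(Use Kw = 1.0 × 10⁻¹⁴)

For a conjugate pair Ka × Kb = Kw, so Ka = Kw/Kb = 1.0 × 10⁻¹⁴ / 2.38e-08 = 4.20e-07.

K_a = 4.20e-07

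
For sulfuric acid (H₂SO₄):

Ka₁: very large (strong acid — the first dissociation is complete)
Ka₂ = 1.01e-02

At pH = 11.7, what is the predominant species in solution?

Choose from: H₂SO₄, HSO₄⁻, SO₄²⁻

The first dissociation is complete, so H₂SO₄ itself is never the predominant species in water; pKa₂ = -log(1.01e-02) = 2.00. For a polyprotic acid the predominant species crosses at each pKa: below pKa_n the protonated form dominates, above it the deprotonated form does. At pH = 11.7, the predominant species is SO₄²⁻.

SO₄²⁻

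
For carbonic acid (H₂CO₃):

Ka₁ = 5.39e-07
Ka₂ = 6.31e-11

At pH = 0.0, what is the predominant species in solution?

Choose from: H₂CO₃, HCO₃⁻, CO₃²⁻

pKa₁ = 6.27, pKa₂ = 10.20. For a polyprotic acid the predominant species crosses at each pKa: below pKa_n the protonated form dominates, above it the deprotonated form does. At pH = 0.0, the predominant species is H₂CO₃.

H₂CO₃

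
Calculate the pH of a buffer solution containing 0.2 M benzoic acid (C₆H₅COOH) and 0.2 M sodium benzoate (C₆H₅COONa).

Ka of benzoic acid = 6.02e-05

pKa = -log(6.02e-05) = 4.22. pH = pKa + log([A⁻]/[HA]) = 4.22 + log(0.2/0.2)

pH = 4.22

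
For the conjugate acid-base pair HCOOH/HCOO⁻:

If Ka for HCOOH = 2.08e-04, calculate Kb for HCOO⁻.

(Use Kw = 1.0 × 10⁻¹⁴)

For a conjugate pair Ka × Kb = Kw, so Kb = Kw/Ka = 1.0 × 10⁻¹⁴ / 2.08e-04 = 4.81e-11.

K_b = 4.81e-11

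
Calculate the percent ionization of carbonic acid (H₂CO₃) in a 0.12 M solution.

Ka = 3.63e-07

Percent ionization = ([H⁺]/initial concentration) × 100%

Using Ka equilibrium: x² + Ka×x - Ka×C = 0. Solving: [H⁺] = 2.0853e-04. Percent = (2.0853e-04/0.12) × 100

Percent ionization = 0.174%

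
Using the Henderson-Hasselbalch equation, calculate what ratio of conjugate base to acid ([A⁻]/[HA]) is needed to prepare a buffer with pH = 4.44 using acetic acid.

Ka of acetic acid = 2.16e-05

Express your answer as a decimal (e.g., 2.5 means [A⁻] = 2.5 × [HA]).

pKa = -log(2.16e-05) = 4.6655. pH = pKa + log([A⁻]/[HA]), so log([A⁻]/[HA]) = pH − pKa = 4.44 − 4.6655 = -0.2255. [A⁻]/[HA] = 10^(-0.2255) = 0.595

[A⁻]/[HA] = 0.595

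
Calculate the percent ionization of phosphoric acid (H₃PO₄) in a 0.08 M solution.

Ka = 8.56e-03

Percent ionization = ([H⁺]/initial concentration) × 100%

Using Ka equilibrium: x² + Ka×x - Ka×C = 0. Solving: [H⁺] = 2.2236e-02. Percent = (2.2236e-02/0.08) × 100

Percent ionization = 27.8%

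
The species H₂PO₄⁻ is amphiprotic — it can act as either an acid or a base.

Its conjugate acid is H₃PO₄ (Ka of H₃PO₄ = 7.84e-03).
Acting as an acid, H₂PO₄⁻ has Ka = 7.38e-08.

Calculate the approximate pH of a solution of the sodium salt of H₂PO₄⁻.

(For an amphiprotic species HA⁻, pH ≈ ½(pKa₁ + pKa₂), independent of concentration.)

pKa₁ = -log(7.84e-03) = 2.11; pKa₂ = -log(7.38e-08) = 7.13. For an amphiprotic species, pH ≈ ½(pKa₁ + pKa₂) = ½(2.11 + 7.13) = 4.62.

pH = 4.62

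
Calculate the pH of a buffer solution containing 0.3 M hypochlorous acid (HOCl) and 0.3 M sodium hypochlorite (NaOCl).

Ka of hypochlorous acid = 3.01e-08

pKa = -log(3.01e-08) = 7.52. pH = pKa + log([A⁻]/[HA]) = 7.52 + log(0.3/0.3)

pH = 7.52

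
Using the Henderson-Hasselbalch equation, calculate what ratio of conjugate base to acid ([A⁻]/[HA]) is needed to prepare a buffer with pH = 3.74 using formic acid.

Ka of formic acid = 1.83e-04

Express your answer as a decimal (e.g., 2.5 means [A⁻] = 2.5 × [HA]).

pKa = -log(1.83e-04) = 3.7375. pH = pKa + log([A⁻]/[HA]), so log([A⁻]/[HA]) = pH − pKa = 3.74 − 3.7375 = 0.0025. [A⁻]/[HA] = 10^(0.0025) = 1.01

[A⁻]/[HA] = 1.01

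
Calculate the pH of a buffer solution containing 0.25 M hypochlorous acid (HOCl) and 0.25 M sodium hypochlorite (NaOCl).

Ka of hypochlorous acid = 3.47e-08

pKa = -log(3.47e-08) = 7.46. pH = pKa + log([A⁻]/[HA]) = 7.46 + log(0.25/0.25)

pH = 7.46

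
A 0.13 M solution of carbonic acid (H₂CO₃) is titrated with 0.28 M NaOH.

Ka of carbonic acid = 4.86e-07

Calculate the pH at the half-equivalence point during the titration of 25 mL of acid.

At half-equivalence [HA] = [A⁻], so Henderson-Hasselbalch gives pH = pKa = -log(4.86e-07) = 6.31.

pH = pKa = 6.31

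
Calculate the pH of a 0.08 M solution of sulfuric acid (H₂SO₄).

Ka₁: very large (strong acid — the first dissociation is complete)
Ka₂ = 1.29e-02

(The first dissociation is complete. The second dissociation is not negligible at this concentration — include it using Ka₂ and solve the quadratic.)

First dissociation is complete: [H⁺]₀ = [HSO₄⁻]₀ = C = 0.08 M. Second dissociation HSO₄⁻ ⇌ H⁺ + SO₄²⁻: let x = [SO₄²⁻]. Ka₂ = (C + x)·x / (C − x) = 1.29e-02 → x² + (C + Ka₂)·x − Ka₂·C = 0 → x² + 0.09290·x − 1.032e-03 = 0. x = (−0.09290 + √(0.09290² + 4 × 1.032e-03)) / 2 = 1.0027e-02 M. [H⁺] = C + x = 0.08 + 1.0027e-02 = 9.0027e-02 M. pH = -log(9.0027e-02) = 1.05.

pH = 1.05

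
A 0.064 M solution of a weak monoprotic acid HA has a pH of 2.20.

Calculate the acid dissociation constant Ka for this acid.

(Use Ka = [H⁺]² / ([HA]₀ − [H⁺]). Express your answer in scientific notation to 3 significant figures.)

[H⁺] = 10^(−pH) = 10^(−2.20) = 6.310e-03 M. For HA ⇌ H⁺ + A⁻, Ka = [H⁺][A⁻]/[HA] = [H⁺]² / ([HA]₀ − [H⁺]) = (6.310e-03)² / (0.064 − 6.310e-03) = 6.90e-04.

K_a = 6.90e-04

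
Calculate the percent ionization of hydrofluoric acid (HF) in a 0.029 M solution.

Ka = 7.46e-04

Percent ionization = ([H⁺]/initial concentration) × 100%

Using Ka equilibrium: x² + Ka×x - Ka×C = 0. Solving: [H⁺] = 4.2932e-03. Percent = (4.2932e-03/0.029) × 100

Percent ionization = 14.8%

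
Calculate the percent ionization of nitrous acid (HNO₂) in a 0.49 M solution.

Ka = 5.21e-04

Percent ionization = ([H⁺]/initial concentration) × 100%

Using Ka equilibrium: x² + Ka×x - Ka×C = 0. Solving: [H⁺] = 1.5719e-02. Percent = (1.5719e-02/0.49) × 100

Percent ionization = 3.21%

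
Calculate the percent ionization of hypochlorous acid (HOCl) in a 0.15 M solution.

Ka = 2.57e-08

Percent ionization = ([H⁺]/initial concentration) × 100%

Using Ka equilibrium: x² + Ka×x - Ka×C = 0. Solving: [H⁺] = 6.2076e-05. Percent = (6.2076e-05/0.15) × 100

Percent ionization = 0.0414%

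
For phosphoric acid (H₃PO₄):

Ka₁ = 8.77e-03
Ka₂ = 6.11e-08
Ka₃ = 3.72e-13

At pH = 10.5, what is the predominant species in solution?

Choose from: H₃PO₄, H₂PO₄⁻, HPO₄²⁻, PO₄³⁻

pKa₁ = 2.06, pKa₂ = 7.21, pKa₃ = 12.43. For a polyprotic acid the predominant species crosses at each pKa: below pKa_n the protonated form dominates, above it the deprotonated form does. At pH = 10.5, the predominant species is HPO₄²⁻.

HPO₄²⁻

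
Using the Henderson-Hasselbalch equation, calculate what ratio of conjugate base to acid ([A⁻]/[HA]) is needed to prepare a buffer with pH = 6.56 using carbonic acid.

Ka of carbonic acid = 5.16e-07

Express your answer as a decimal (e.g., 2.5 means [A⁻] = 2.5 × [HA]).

pKa = -log(5.16e-07) = 6.2874. pH = pKa + log([A⁻]/[HA]), so log([A⁻]/[HA]) = pH − pKa = 6.56 − 6.2874 = 0.2726. [A⁻]/[HA] = 10^(0.2726) = 1.87

[A⁻]/[HA] = 1.87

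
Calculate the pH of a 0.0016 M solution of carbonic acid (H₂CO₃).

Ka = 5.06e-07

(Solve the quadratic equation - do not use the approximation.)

x² + Ka×x - Ka×C = 0. Using quadratic formula: [H⁺] = 2.8202e-05

pH = 4.55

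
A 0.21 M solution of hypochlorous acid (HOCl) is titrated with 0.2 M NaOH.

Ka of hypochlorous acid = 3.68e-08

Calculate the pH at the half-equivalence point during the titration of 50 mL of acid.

At half-equivalence [HA] = [A⁻], so Henderson-Hasselbalch gives pH = pKa = -log(3.68e-08) = 7.43.

pH = pKa = 7.43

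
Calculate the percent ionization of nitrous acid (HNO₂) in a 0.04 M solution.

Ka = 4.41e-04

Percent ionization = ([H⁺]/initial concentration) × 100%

Using Ka equilibrium: x² + Ka×x - Ka×C = 0. Solving: [H⁺] = 3.9853e-03. Percent = (3.9853e-03/0.04) × 100

Percent ionization = 9.96%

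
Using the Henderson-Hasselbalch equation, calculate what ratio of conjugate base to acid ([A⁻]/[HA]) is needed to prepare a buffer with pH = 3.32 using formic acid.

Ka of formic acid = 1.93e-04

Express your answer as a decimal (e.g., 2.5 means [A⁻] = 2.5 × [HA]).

pKa = -log(1.93e-04) = 3.7144. pH = pKa + log([A⁻]/[HA]), so log([A⁻]/[HA]) = pH − pKa = 3.32 − 3.7144 = -0.3944. [A⁻]/[HA] = 10^(-0.3944) = 0.403

[A⁻]/[HA] = 0.403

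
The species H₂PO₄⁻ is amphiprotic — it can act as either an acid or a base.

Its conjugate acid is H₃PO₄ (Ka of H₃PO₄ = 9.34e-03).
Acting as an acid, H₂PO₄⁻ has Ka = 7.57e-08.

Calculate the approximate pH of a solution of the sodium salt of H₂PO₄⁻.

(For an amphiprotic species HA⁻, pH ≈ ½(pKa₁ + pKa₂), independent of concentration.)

pKa₁ = -log(9.34e-03) = 2.03; pKa₂ = -log(7.57e-08) = 7.12. For an amphiprotic species, pH ≈ ½(pKa₁ + pKa₂) = ½(2.03 + 7.12) = 4.58.

pH = 4.58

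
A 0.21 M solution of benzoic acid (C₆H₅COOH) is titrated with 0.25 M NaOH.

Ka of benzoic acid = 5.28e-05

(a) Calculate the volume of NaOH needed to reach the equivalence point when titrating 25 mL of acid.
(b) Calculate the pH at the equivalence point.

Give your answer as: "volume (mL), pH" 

moles acid = 0.21 × 25/1000 = 0.00525 mol; V_base = moles/0.25 × 1000 = 21.0 mL. At equivalence only the conjugate base is present: [A⁻] = 0.00525/0.046 = 1.1413e-01 M. Kb = Kw/Ka = 1.89e-10; [OH⁻] = √(Kb × [A⁻]) = 4.6493e-06; pOH = 5.33; pH = 14 - pOH = 8.67.

V = 21.0 mL, pH = 8.67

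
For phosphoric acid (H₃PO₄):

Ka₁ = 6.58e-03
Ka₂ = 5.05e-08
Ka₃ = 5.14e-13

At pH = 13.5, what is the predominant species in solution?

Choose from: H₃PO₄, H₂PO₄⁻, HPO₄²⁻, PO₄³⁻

pKa₁ = 2.18, pKa₂ = 7.30, pKa₃ = 12.29. For a polyprotic acid the predominant species crosses at each pKa: below pKa_n the protonated form dominates, above it the deprotonated form does. At pH = 13.5, the predominant species is PO₄³⁻.

PO₄³⁻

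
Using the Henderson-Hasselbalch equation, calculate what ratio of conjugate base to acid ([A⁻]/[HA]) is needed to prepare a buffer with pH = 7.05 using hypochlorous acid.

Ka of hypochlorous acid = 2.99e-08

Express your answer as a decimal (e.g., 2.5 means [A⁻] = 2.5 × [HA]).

pKa = -log(2.99e-08) = 7.5243. pH = pKa + log([A⁻]/[HA]), so log([A⁻]/[HA]) = pH − pKa = 7.05 − 7.5243 = -0.4743. [A⁻]/[HA] = 10^(-0.4743) = 0.335

[A⁻]/[HA] = 0.335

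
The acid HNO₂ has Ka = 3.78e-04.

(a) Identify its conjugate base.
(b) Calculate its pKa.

(a) The conjugate base is formed by removing one H⁺ from HNO₂, giving NO₂⁻. (b) pKa = -log(Ka) = -log(3.78e-04) = 3.42.

Conjugate base: NO₂⁻; pK_a = 3.42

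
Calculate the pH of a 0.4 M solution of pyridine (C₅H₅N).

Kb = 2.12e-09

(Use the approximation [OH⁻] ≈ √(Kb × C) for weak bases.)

[OH⁻] = √(Kb × C) = √(2.12e-09 × 0.4) = 2.9120e-05. pOH = 4.54, pH = 14 - pOH

pH = 9.46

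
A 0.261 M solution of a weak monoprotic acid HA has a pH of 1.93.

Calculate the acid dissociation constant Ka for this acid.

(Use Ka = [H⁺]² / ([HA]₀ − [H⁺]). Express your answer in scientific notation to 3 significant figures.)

[H⁺] = 10^(−pH) = 10^(−1.93) = 1.175e-02 M. For HA ⇌ H⁺ + A⁻, Ka = [H⁺][A⁻]/[HA] = [H⁺]² / ([HA]₀ − [H⁺]) = (1.175e-02)² / (0.261 − 1.175e-02) = 5.54e-04.

K_a = 5.54e-04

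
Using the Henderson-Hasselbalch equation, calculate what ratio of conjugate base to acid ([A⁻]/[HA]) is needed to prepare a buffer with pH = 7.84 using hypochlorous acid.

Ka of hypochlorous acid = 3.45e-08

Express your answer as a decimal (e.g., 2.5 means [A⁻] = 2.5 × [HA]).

pKa = -log(3.45e-08) = 7.4622. pH = pKa + log([A⁻]/[HA]), so log([A⁻]/[HA]) = pH − pKa = 7.84 − 7.4622 = 0.3778. [A⁻]/[HA] = 10^(0.3778) = 2.39

[A⁻]/[HA] = 2.39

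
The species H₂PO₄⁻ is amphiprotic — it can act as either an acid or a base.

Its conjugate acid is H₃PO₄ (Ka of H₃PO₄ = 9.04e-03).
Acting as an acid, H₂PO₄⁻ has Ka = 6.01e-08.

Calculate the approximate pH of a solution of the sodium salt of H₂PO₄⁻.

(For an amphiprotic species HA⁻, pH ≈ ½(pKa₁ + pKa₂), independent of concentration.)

pKa₁ = -log(9.04e-03) = 2.04; pKa₂ = -log(6.01e-08) = 7.22. For an amphiprotic species, pH ≈ ½(pKa₁ + pKa₂) = ½(2.04 + 7.22) = 4.63.

pH = 4.63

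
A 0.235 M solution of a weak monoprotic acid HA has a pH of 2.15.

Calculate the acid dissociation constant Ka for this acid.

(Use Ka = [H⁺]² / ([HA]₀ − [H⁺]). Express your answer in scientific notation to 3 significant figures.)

[H⁺] = 10^(−pH) = 10^(−2.15) = 7.079e-03 M. For HA ⇌ H⁺ + A⁻, Ka = [H⁺][A⁻]/[HA] = [H⁺]² / ([HA]₀ − [H⁺]) = (7.079e-03)² / (0.235 − 7.079e-03) = 2.20e-04.

K_a = 2.20e-04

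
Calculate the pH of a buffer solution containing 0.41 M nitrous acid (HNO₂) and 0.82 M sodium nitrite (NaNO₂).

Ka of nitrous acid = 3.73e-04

pKa = -log(3.73e-04) = 3.43. pH = pKa + log([A⁻]/[HA]) = 3.43 + log(0.82/0.41)

pH = 3.73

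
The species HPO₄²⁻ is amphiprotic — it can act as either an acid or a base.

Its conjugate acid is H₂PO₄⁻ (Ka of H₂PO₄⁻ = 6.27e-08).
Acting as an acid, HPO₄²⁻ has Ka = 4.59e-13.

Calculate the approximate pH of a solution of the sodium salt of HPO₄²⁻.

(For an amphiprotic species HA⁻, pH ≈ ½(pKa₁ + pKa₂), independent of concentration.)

pKa₁ = -log(6.27e-08) = 7.20; pKa₂ = -log(4.59e-13) = 12.34. For an amphiprotic species, pH ≈ ½(pKa₁ + pKa₂) = ½(7.20 + 12.34) = 9.77.

pH = 9.77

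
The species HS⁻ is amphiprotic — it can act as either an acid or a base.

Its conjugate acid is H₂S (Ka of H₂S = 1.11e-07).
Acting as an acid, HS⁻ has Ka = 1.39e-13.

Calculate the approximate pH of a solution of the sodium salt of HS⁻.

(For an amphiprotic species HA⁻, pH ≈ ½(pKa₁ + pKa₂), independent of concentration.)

pKa₁ = -log(1.11e-07) = 6.95; pKa₂ = -log(1.39e-13) = 12.86. For an amphiprotic species, pH ≈ ½(pKa₁ + pKa₂) = ½(6.95 + 12.86) = 9.91.

pH = 9.91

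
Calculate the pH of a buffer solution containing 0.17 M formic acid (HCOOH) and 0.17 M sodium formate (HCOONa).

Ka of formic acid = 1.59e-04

pKa = -log(1.59e-04) = 3.80. pH = pKa + log([A⁻]/[HA]) = 3.80 + log(0.17/0.17)

pH = 3.80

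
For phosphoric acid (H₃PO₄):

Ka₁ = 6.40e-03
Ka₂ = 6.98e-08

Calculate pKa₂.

pKa₂ = -log(Ka₂) = -log(6.98e-08) = 7.16.

pK_{a2} = 7.16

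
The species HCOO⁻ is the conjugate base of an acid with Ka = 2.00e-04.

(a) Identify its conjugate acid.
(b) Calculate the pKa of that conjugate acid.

(a) The conjugate acid is formed by adding one H⁺ to HCOO⁻, giving HCOOH. (b) pKa = -log(Ka) = -log(2.00e-04) = 3.70.

Conjugate acid: HCOOH; pK_a = 3.70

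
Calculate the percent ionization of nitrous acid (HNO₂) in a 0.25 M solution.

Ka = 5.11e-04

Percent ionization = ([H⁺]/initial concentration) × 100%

Using Ka equilibrium: x² + Ka×x - Ka×C = 0. Solving: [H⁺] = 1.1050e-02. Percent = (1.1050e-02/0.25) × 100

Percent ionization = 4.42%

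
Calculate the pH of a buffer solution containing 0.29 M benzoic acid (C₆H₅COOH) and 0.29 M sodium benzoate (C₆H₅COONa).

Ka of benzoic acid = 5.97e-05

pKa = -log(5.97e-05) = 4.22. pH = pKa + log([A⁻]/[HA]) = 4.22 + log(0.29/0.29)

pH = 4.22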